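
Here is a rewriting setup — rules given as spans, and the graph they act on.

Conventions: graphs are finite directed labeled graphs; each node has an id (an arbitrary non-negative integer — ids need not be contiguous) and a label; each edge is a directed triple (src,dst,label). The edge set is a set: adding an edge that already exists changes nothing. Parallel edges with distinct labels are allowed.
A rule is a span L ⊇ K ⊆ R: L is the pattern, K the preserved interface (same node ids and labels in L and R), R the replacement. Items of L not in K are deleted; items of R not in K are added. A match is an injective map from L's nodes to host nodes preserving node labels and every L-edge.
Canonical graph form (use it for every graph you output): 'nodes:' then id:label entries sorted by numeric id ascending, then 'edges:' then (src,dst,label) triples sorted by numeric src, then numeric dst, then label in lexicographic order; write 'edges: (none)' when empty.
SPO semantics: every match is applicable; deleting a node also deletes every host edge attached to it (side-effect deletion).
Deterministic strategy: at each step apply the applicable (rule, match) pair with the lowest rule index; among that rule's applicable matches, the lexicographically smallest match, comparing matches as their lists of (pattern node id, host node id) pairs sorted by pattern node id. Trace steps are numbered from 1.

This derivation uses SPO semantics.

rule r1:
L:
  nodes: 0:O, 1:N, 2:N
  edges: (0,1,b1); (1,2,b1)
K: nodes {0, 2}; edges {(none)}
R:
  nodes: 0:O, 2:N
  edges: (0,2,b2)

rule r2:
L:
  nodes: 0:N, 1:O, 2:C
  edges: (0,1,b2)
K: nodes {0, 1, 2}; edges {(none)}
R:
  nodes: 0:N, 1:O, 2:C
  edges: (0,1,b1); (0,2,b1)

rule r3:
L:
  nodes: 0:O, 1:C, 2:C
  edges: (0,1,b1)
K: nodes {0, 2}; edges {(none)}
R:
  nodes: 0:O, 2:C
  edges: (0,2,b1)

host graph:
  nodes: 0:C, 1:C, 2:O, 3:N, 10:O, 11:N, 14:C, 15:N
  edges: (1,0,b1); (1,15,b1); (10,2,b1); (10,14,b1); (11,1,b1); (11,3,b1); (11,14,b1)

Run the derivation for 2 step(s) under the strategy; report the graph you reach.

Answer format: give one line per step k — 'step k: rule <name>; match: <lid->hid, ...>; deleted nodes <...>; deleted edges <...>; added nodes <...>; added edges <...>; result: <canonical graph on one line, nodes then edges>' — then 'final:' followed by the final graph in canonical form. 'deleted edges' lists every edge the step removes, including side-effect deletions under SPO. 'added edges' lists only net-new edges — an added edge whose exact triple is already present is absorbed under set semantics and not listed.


step 1: rule r3; match: 0->10, 1->14, 2->0; deleted nodes 14; deleted edges (10,14,b1); (11,14,b1); added nodes (none); added edges (10,0,b1); result: nodes: 0:C, 1:C, 2:O, 3:N, 10:O, 11:N, 15:N edges: (1,0,b1); (1,15,b1); (10,0,b1); (10,2,b1); (11,1,b1); (11,3,b1)
step 2: rule r3; match: 0->10, 1->0, 2->1; deleted nodes 0; deleted edges (1,0,b1); (10,0,b1); added nodes (none); added edges (10,1,b1); result: nodes: 1:C, 2:O, 3:N, 10:O, 11:N, 15:N edges: (1,15,b1); (10,1,b1); (10,2,b1); (11,1,b1); (11,3,b1)
final:
nodes: 1:C, 2:O, 3:N, 10:O, 11:N, 15:N
edges: (1,15,b1); (10,1,b1); (10,2,b1); (11,1,b1); (11,3,b1)


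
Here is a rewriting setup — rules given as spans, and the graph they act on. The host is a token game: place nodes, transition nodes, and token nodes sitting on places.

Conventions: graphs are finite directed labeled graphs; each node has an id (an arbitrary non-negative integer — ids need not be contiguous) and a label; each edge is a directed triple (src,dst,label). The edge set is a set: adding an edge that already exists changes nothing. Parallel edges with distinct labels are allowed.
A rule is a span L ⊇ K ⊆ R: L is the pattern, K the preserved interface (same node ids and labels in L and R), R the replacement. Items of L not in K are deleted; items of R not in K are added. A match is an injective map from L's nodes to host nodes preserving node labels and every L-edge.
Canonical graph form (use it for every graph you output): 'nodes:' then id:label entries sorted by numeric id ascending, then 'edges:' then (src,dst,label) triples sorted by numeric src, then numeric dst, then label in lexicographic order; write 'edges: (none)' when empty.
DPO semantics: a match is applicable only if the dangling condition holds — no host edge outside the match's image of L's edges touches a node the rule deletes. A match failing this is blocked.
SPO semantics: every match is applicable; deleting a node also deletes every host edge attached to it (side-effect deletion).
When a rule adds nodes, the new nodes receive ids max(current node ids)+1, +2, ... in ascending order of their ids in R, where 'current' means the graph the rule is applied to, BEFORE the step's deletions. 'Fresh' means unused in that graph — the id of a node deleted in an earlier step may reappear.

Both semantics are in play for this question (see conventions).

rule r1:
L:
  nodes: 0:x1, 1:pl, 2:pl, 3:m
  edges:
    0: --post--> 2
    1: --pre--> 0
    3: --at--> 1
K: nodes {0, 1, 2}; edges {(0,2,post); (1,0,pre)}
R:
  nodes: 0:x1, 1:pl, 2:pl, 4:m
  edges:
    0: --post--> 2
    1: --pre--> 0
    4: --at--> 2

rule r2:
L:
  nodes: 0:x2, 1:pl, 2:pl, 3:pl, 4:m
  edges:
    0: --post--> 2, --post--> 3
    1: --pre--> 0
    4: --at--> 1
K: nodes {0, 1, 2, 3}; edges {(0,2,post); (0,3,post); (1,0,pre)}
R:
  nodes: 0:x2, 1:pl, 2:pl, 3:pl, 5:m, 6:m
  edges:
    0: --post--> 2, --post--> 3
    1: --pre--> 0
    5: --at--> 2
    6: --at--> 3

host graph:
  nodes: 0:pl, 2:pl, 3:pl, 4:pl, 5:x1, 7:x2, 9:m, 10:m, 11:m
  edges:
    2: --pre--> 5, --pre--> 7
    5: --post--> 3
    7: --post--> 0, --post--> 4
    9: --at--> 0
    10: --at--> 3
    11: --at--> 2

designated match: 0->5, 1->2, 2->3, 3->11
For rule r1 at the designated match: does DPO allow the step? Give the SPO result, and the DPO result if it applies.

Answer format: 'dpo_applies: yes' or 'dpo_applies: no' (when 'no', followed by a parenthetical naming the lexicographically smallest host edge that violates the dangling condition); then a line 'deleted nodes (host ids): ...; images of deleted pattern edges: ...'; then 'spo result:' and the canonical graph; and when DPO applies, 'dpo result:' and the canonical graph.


dpo_applies: yes
deleted nodes (host ids): 11; images of deleted pattern edges: (11,2,at)
spo result:
nodes: 0:pl, 2:pl, 3:pl, 4:pl, 5:x1, 7:x2, 9:m, 10:m, 12:m
edges: (2,5,pre); (2,7,pre); (5,3,post); (7,0,post); (7,4,post); (9,0,at); (10,3,at); (12,3,at)
dpo result:
nodes: 0:pl, 2:pl, 3:pl, 4:pl, 5:x1, 7:x2, 9:m, 10:m, 12:m
edges: (2,5,pre); (2,7,pre); (5,3,post); (7,0,post); (7,4,post); (9,0,at); (10,3,at); (12,3,at)


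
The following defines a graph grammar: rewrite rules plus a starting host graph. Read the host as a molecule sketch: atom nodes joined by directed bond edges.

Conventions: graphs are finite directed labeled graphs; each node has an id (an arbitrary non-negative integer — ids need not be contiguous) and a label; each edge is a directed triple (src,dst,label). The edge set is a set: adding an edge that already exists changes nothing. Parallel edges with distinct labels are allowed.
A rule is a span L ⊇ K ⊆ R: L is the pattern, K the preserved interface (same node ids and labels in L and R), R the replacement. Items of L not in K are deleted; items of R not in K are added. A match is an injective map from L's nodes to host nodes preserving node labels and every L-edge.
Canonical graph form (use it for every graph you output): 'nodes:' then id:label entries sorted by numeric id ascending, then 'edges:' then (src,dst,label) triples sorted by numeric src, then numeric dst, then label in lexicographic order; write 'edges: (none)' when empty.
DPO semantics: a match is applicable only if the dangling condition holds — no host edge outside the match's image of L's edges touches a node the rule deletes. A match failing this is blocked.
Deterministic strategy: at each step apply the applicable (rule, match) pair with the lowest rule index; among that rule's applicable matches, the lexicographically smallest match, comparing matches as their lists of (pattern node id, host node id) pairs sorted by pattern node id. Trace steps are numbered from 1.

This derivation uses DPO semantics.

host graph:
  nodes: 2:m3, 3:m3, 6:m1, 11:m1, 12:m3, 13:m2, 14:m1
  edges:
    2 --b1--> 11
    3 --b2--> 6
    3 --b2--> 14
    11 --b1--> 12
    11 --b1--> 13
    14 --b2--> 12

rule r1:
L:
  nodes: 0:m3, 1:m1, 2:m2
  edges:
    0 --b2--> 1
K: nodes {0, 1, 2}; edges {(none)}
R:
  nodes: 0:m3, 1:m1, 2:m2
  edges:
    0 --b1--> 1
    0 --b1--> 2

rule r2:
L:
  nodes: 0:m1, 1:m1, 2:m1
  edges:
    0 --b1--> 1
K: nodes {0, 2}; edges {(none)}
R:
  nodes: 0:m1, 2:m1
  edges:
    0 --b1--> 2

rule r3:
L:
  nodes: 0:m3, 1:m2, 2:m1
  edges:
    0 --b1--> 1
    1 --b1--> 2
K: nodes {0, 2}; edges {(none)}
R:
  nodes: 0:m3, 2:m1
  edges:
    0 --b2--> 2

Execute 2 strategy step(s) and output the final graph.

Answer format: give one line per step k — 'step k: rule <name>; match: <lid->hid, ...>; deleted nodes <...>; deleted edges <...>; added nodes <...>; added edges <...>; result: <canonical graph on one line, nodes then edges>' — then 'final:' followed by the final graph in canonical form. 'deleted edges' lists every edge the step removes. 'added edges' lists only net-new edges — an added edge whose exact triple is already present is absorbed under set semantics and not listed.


step 1: rule r1; match: 0->3, 1->6, 2->13; deleted nodes (none); deleted edges (3,6,b2); added nodes (none); added edges (3,6,b1); (3,13,b1); result: nodes: 2:m3, 3:m3, 6:m1, 11:m1, 12:m3, 13:m2, 14:m1 edges: (2,11,b1); (3,6,b1); (3,13,b1); (3,14,b2); (11,12,b1); (11,13,b1); (14,12,b2)
step 2: rule r1; match: 0->3, 1->14, 2->13; deleted nodes (none); deleted edges (3,14,b2); added nodes (none); added edges (3,14,b1); result: nodes: 2:m3, 3:m3, 6:m1, 11:m1, 12:m3, 13:m2, 14:m1 edges: (2,11,b1); (3,6,b1); (3,13,b1); (3,14,b1); (11,12,b1); (11,13,b1); (14,12,b2)
final:
nodes: 2:m3, 3:m3, 6:m1, 11:m1, 12:m3, 13:m2, 14:m1
edges: (2,11,b1); (3,6,b1); (3,13,b1); (3,14,b1); (11,12,b1); (11,13,b1); (14,12,b2)


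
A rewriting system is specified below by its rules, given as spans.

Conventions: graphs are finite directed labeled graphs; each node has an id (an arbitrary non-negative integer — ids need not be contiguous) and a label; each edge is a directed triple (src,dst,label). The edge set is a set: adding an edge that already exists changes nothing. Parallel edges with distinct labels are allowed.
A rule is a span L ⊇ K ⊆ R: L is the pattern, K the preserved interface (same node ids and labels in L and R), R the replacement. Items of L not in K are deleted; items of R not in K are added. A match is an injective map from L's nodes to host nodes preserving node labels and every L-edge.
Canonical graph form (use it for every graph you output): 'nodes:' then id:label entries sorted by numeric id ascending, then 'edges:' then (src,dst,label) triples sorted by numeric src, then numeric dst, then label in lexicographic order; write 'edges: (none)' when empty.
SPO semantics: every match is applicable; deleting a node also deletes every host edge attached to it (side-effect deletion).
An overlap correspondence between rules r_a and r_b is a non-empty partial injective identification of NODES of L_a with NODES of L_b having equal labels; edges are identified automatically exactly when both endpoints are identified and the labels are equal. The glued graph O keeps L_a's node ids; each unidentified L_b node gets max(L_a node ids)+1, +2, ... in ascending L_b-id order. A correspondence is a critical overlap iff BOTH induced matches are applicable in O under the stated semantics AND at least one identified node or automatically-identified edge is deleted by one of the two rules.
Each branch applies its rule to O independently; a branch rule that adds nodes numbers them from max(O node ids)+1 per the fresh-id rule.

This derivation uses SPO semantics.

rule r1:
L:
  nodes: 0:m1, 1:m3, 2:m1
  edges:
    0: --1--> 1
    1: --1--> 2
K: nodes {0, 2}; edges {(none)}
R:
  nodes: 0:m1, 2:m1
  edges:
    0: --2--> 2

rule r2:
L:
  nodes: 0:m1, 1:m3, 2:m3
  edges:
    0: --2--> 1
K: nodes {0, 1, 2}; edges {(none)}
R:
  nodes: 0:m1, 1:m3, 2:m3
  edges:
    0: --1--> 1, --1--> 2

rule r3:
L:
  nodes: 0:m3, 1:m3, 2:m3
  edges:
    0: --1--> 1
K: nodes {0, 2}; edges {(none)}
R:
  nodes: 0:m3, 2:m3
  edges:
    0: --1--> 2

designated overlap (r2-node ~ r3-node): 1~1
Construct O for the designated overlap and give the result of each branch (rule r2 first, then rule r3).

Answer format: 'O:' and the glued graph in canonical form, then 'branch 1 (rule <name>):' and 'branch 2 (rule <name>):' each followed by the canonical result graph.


O:
nodes: 0:m1, 1:m3, 2:m3, 3:m3, 4:m3
edges: (0,1,2); (3,1,1)
branch 1 (rule r2):
nodes: 0:m1, 1:m3, 2:m3, 3:m3, 4:m3
edges: (0,1,1); (0,2,1); (3,1,1)
branch 2 (rule r3):
nodes: 0:m1, 2:m3, 3:m3, 4:m3
edges: (3,4,1)


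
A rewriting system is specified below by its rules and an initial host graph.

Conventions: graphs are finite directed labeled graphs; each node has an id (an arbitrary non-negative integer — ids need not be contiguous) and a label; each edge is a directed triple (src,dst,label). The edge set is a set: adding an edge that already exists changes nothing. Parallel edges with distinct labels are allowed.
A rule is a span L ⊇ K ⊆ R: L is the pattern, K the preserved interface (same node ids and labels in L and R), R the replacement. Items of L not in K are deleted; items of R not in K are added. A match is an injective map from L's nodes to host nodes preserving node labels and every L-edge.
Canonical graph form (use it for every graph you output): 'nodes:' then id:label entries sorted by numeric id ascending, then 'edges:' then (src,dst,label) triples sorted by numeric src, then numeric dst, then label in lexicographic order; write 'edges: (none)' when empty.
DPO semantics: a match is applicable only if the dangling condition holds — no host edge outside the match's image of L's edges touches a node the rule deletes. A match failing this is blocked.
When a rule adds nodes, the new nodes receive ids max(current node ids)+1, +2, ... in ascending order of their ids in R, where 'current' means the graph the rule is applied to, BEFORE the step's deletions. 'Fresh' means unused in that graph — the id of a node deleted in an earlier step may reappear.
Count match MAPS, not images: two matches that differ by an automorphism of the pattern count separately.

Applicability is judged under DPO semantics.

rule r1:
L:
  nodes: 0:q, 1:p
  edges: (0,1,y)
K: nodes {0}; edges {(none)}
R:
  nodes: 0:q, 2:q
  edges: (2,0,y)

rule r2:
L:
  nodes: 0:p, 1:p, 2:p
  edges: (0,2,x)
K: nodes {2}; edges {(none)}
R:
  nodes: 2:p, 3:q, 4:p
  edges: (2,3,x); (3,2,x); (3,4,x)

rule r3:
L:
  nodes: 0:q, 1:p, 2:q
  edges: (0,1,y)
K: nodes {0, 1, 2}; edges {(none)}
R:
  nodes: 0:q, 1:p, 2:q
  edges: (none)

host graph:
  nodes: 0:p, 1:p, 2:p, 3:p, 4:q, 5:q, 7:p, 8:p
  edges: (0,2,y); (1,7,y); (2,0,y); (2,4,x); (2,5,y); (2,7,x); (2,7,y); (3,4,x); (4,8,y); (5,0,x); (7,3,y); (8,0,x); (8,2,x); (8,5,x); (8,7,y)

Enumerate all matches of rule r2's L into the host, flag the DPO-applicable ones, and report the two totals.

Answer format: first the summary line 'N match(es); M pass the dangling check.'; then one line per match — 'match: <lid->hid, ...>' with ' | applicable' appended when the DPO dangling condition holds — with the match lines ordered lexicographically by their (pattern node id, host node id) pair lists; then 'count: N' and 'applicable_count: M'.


12 match(es); 0 pass the dangling check.
match: 0->2, 1->0, 2->7
match: 0->2, 1->1, 2->7
match: 0->2, 1->3, 2->7
match: 0->2, 1->8, 2->7
match: 0->8, 1->0, 2->2
match: 0->8, 1->1, 2->0
match: 0->8, 1->1, 2->2
match: 0->8, 1->2, 2->0
match: 0->8, 1->3, 2->0
match: 0->8, 1->3, 2->2
match: 0->8, 1->7, 2->0
match: 0->8, 1->7, 2->2
count: 12
applicable_count: 0


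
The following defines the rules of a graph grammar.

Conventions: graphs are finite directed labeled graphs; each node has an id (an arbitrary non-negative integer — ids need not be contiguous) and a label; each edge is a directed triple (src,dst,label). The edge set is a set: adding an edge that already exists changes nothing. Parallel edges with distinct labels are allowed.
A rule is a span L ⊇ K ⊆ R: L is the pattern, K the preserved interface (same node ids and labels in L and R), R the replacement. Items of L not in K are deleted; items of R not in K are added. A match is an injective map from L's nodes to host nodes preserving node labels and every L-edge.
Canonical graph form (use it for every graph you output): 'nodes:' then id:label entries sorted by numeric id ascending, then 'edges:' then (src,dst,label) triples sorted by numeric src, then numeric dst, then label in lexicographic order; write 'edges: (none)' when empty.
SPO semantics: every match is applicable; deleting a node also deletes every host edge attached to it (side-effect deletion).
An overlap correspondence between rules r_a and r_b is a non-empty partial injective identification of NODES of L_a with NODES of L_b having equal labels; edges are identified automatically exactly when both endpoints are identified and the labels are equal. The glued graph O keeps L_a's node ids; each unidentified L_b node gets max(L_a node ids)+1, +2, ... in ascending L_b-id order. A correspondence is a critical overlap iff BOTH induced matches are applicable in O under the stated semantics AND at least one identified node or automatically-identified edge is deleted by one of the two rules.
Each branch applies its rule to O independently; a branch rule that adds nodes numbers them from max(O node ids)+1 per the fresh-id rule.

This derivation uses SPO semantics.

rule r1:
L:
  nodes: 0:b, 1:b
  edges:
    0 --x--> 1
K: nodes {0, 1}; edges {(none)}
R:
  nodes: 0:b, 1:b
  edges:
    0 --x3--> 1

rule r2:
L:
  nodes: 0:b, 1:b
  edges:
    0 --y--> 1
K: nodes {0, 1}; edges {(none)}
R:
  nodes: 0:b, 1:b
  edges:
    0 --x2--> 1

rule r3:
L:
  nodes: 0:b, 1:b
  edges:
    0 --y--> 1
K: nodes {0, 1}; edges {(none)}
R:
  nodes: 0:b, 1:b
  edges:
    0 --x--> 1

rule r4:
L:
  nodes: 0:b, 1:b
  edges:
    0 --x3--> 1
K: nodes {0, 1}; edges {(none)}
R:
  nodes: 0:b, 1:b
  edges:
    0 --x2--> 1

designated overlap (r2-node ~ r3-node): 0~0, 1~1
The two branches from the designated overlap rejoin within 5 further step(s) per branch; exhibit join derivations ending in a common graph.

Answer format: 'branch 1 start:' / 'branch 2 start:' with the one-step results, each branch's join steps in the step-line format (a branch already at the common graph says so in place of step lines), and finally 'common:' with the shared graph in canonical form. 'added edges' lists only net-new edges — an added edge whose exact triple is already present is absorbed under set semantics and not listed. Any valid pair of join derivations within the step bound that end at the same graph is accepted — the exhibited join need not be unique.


branch 1 start:
nodes: 0:b, 1:b
edges: (0,1,x2)
branch 2 start:
nodes: 0:b, 1:b
edges: (0,1,x)
branch 1: already at the common graph (0 steps)
branch 2 step 1: rule r1; match: 0->0, 1->1; deleted nodes (none); deleted edges (0,1,x); added nodes (none); added edges (0,1,x3); result: nodes: 0:b, 1:b edges: (0,1,x3)
branch 2 step 2: rule r4; match: 0->0, 1->1; deleted nodes (none); deleted edges (0,1,x3); added nodes (none); added edges (0,1,x2); result: nodes: 0:b, 1:b edges: (0,1,x2)
common:
nodes: 0:b, 1:b
edges: (0,1,x2)


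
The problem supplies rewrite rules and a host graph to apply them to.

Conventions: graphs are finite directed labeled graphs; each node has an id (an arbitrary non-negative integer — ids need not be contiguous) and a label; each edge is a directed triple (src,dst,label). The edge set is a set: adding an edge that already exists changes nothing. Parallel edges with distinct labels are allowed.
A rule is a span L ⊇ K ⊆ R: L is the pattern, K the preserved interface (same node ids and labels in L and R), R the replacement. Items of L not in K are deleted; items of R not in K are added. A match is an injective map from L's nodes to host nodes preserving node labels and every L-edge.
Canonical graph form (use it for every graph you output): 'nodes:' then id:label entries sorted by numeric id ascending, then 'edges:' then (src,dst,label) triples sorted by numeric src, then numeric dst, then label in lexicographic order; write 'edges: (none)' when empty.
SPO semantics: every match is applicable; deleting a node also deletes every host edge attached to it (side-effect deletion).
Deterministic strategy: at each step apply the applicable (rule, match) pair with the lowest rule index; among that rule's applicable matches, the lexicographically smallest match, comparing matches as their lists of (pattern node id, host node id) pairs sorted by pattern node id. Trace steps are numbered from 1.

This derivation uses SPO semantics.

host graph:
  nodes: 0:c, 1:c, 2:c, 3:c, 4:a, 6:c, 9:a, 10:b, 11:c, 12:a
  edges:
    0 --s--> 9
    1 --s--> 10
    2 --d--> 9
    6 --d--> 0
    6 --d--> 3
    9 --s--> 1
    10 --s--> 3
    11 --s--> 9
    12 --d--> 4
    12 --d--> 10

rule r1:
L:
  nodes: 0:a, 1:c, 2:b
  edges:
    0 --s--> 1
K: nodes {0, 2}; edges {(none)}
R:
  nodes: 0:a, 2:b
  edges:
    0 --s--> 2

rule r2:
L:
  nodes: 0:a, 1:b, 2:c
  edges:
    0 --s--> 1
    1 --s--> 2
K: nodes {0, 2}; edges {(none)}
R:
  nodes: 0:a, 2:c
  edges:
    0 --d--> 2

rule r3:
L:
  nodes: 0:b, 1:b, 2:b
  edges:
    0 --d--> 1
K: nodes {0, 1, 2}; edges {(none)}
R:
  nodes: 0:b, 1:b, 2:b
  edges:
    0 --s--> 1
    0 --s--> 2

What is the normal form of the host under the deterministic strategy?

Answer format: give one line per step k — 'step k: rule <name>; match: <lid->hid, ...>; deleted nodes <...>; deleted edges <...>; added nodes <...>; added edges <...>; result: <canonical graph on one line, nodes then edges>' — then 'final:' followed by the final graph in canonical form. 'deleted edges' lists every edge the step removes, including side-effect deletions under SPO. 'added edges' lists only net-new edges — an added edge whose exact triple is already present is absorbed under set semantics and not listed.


step 1: rule r1; match: 0->9, 1->1, 2->10; deleted nodes 1; deleted edges (1,10,s); (9,1,s); added nodes (none); added edges (9,10,s); result: nodes: 0:c, 2:c, 3:c, 4:a, 6:c, 9:a, 10:b, 11:c, 12:a edges: (0,9,s); (2,9,d); (6,0,d); (6,3,d); (9,10,s); (10,3,s); (11,9,s); (12,4,d); (12,10,d)
step 2: rule r2; match: 0->9, 1->10, 2->3; deleted nodes 10; deleted edges (9,10,s); (10,3,s); (12,10,d); added nodes (none); added edges (9,3,d); result: nodes: 0:c, 2:c, 3:c, 4:a, 6:c, 9:a, 11:c, 12:a edges: (0,9,s); (2,9,d); (6,0,d); (6,3,d); (9,3,d); (11,9,s); (12,4,d)
final:
nodes: 0:c, 2:c, 3:c, 4:a, 6:c, 9:a, 11:c, 12:a
edges: (0,9,s); (2,9,d); (6,0,d); (6,3,d); (9,3,d); (11,9,s); (12,4,d)


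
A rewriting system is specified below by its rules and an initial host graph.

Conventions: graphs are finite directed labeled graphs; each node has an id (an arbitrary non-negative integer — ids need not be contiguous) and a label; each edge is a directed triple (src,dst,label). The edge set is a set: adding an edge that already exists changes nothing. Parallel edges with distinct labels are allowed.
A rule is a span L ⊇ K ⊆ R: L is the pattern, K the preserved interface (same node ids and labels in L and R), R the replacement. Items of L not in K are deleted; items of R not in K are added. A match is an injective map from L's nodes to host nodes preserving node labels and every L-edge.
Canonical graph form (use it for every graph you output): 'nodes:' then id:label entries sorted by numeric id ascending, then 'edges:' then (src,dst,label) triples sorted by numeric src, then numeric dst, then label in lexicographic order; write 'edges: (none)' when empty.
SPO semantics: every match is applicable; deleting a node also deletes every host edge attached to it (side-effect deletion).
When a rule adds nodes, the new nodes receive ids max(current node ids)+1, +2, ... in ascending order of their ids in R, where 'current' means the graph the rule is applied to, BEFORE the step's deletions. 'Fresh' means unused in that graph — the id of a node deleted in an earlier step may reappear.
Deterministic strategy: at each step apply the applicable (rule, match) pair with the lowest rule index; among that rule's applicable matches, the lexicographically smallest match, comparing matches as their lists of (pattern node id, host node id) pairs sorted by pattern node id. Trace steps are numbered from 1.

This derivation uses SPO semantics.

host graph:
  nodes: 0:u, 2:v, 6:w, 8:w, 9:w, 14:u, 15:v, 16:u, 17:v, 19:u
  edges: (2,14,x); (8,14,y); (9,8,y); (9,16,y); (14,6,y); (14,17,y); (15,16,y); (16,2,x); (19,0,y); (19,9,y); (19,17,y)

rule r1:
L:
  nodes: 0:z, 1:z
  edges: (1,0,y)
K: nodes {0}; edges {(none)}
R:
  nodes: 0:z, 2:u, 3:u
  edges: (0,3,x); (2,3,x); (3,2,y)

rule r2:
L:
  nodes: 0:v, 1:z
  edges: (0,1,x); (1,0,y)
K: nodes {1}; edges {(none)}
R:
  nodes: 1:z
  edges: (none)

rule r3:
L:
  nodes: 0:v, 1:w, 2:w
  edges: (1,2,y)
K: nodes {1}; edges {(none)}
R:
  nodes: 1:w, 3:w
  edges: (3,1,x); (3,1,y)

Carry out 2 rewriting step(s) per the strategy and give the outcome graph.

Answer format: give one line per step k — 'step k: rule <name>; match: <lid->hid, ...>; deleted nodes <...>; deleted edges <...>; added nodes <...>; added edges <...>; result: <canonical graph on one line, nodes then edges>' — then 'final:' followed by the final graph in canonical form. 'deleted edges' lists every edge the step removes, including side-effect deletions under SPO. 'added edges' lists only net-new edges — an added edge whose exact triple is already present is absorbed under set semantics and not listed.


step 1: rule r3; match: 0->2, 1->9, 2->8; deleted nodes 2, 8; deleted edges (2,14,x); (8,14,y); (9,8,y); (16,2,x); added nodes 20; added edges (20,9,x); (20,9,y); result: nodes: 0:u, 6:w, 9:w, 14:u, 15:v, 16:u, 17:v, 19:u, 20:w edges: (9,16,y); (14,6,y); (14,17,y); (15,16,y); (19,0,y); (19,9,y); (19,17,y); (20,9,x); (20,9,y)
step 2: rule r3; match: 0->15, 1->20, 2->9; deleted nodes 9, 15; deleted edges (9,16,y); (15,16,y); (19,9,y); (20,9,x); (20,9,y); added nodes 21; added edges (21,20,x); (21,20,y); result: nodes: 0:u, 6:w, 14:u, 16:u, 17:v, 19:u, 20:w, 21:w edges: (14,6,y); (14,17,y); (19,0,y); (19,17,y); (21,20,x); (21,20,y)
final:
nodes: 0:u, 6:w, 14:u, 16:u, 17:v, 19:u, 20:w, 21:w
edges: (14,6,y); (14,17,y); (19,0,y); (19,17,y); (21,20,x); (21,20,y)


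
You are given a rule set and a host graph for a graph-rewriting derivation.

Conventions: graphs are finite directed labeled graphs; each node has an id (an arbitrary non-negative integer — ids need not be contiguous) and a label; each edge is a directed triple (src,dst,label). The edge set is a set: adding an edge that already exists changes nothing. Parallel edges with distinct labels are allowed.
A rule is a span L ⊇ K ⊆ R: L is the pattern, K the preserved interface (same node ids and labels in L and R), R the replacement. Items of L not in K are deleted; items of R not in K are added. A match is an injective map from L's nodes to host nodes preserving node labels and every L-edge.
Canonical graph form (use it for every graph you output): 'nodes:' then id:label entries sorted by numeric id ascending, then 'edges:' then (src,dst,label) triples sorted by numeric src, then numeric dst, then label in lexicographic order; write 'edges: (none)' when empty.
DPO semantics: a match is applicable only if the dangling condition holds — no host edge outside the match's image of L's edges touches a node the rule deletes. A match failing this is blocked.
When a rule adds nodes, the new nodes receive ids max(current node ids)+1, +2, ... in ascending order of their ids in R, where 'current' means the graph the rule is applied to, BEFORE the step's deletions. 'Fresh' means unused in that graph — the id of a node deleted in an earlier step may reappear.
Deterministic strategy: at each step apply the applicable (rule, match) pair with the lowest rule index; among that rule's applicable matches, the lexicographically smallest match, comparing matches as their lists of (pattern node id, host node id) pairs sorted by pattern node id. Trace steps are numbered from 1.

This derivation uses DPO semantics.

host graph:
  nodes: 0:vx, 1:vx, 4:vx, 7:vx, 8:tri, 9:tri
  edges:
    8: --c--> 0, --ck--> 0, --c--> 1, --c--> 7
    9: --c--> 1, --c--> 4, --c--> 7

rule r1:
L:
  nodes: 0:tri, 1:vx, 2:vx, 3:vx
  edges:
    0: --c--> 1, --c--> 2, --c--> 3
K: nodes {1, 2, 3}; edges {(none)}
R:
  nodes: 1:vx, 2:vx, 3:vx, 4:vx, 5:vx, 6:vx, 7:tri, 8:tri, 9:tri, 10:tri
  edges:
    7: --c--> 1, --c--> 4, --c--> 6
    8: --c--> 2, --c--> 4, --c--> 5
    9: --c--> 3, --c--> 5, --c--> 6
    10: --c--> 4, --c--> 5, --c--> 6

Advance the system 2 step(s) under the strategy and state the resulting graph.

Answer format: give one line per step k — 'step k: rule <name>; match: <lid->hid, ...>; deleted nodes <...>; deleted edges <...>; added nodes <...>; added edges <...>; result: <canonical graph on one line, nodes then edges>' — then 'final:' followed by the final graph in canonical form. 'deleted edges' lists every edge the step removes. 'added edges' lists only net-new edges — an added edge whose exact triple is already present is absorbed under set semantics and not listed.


step 1: rule r1; match: 0->9, 1->1, 2->4, 3->7; deleted nodes 9; deleted edges (9,1,c); (9,4,c); (9,7,c); added nodes 10, 11, 12, 13, 14, 15, 16; added edges (13,1,c); (13,10,c); (13,12,c); (14,4,c); (14,10,c); (14,11,c); (15,7,c); (15,11,c); (15,12,c); (16,10,c); (16,11,c); (16,12,c); result: nodes: 0:vx, 1:vx, 4:vx, 7:vx, 8:tri, 10:vx, 11:vx, 12:vx, 13:tri, 14:tri, 15:tri, 16:tri edges: (8,0,c); (8,0,ck); (8,1,c); (8,7,c); (13,1,c); (13,10,c); (13,12,c); (14,4,c); (14,10,c); (14,11,c); (15,7,c); (15,11,c); (15,12,c); (16,10,c); (16,11,c); (16,12,c)
step 2: rule r1; match: 0->13, 1->1, 2->10, 3->12; deleted nodes 13; deleted edges (13,1,c); (13,10,c); (13,12,c); added nodes 17, 18, 19, 20, 21, 22, 23; added edges (20,1,c); (20,17,c); (20,19,c); (21,10,c); (21,17,c); (21,18,c); (22,12,c); (22,18,c); (22,19,c); (23,17,c); (23,18,c); (23,19,c); result: nodes: 0:vx, 1:vx, 4:vx, 7:vx, 8:tri, 10:vx, 11:vx, 12:vx, 14:tri, 15:tri, 16:tri, 17:vx, 18:vx, 19:vx, 20:tri, 21:tri, 22:tri, 23:tri edges: (8,0,c); (8,0,ck); (8,1,c); (8,7,c); (14,4,c); (14,10,c); (14,11,c); (15,7,c); (15,11,c); (15,12,c); (16,10,c); (16,11,c); (16,12,c); (20,1,c); (20,17,c); (20,19,c); (21,10,c); (21,17,c); (21,18,c); (22,12,c); (22,18,c); (22,19,c); (23,17,c); (23,18,c); (23,19,c)
final:
nodes: 0:vx, 1:vx, 4:vx, 7:vx, 8:tri, 10:vx, 11:vx, 12:vx, 14:tri, 15:tri, 16:tri, 17:vx, 18:vx, 19:vx, 20:tri, 21:tri, 22:tri, 23:tri
edges: (8,0,c); (8,0,ck); (8,1,c); (8,7,c); (14,4,c); (14,10,c); (14,11,c); (15,7,c); (15,11,c); (15,12,c); (16,10,c); (16,11,c); (16,12,c); (20,1,c); (20,17,c); (20,19,c); (21,10,c); (21,17,c); (21,18,c); (22,12,c); (22,18,c); (22,19,c); (23,17,c); (23,18,c); (23,19,c)


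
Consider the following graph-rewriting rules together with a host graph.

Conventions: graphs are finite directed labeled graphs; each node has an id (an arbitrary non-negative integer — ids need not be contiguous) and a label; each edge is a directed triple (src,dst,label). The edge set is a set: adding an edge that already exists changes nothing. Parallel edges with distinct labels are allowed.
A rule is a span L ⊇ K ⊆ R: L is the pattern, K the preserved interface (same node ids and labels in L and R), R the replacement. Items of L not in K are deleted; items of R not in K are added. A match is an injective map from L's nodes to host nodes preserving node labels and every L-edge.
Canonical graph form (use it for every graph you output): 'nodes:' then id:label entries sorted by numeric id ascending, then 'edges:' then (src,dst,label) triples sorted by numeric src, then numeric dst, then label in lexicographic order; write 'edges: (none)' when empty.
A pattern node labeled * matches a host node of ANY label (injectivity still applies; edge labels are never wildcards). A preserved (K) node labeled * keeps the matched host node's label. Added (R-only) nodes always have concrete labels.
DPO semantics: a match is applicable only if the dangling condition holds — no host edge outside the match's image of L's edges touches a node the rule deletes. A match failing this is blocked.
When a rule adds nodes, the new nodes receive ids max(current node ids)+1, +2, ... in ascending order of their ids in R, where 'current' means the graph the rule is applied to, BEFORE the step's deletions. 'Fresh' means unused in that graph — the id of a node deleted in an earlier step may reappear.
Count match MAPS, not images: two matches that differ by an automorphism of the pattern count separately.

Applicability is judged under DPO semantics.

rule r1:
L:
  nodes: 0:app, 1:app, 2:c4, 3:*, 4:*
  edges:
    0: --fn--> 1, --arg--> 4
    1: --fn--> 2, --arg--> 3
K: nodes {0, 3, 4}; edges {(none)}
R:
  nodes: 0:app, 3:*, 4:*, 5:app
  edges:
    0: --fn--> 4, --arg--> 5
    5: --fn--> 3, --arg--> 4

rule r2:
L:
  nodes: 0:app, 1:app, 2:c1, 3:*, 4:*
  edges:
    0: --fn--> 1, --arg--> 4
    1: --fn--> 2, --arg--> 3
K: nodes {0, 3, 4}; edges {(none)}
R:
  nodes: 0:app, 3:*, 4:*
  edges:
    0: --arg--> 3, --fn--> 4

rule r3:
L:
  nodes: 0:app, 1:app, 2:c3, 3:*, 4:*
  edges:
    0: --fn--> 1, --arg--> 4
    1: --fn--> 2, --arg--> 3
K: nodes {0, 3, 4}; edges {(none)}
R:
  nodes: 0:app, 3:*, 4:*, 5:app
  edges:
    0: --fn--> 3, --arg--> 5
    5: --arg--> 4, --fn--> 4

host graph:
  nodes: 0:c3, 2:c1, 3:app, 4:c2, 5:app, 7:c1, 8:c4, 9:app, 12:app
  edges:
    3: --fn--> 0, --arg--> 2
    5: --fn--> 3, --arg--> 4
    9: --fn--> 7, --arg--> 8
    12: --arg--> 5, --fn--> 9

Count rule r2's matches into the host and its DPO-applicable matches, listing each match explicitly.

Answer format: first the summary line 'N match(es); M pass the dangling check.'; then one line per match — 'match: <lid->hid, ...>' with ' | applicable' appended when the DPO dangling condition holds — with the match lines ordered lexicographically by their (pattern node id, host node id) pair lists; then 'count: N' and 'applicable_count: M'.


1 match(es); 1 pass the dangling check.
match: 0->12, 1->9, 2->7, 3->8, 4->5 | applicable
count: 1
applicable_count: 1


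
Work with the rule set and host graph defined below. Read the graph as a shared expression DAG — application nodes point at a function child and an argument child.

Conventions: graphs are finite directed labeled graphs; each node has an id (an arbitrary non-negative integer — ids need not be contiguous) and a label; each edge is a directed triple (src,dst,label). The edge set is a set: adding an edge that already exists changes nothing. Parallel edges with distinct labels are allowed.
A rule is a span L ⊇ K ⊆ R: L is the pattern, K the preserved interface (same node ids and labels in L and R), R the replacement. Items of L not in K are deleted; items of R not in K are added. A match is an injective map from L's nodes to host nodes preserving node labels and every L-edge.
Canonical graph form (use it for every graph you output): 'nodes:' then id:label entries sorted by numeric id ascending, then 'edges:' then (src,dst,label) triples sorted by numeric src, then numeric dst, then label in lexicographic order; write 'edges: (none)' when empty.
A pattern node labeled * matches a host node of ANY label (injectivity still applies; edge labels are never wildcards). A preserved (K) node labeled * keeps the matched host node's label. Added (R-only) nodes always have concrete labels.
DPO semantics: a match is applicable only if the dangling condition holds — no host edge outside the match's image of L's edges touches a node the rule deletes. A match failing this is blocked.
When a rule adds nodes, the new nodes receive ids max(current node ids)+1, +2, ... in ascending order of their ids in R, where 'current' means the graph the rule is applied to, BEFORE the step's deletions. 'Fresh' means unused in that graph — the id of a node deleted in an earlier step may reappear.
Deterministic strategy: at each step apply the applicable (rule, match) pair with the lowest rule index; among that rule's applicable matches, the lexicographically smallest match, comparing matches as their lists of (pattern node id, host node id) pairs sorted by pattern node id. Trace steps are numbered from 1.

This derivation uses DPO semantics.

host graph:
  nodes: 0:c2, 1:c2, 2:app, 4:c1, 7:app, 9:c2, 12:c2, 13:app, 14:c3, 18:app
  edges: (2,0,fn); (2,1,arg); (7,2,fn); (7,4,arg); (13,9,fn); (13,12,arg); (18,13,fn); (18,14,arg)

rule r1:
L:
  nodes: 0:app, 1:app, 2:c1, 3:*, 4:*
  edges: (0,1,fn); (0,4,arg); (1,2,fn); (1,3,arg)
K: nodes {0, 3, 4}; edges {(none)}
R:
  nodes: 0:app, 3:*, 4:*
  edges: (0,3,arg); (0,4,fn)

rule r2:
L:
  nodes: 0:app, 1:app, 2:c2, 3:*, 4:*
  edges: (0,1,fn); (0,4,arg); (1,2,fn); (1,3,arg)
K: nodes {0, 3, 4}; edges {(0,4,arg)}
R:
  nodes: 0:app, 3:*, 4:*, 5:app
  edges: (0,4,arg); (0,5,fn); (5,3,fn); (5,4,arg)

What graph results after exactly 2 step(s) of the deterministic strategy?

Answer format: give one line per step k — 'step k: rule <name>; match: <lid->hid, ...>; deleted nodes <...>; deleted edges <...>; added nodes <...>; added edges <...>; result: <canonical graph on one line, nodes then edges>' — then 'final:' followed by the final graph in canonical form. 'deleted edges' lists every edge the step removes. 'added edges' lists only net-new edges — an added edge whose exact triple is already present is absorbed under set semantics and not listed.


step 1: rule r2; match: 0->7, 1->2, 2->0, 3->1, 4->4; deleted nodes 0, 2; deleted edges (2,0,fn); (2,1,arg); (7,2,fn); added nodes 19; added edges (7,19,fn); (19,1,fn); (19,4,arg); result: nodes: 1:c2, 4:c1, 7:app, 9:c2, 12:c2, 13:app, 14:c3, 18:app, 19:app edges: (7,4,arg); (7,19,fn); (13,9,fn); (13,12,arg); (18,13,fn); (18,14,arg); (19,1,fn); (19,4,arg)
step 2: rule r2; match: 0->18, 1->13, 2->9, 3->12, 4->14; deleted nodes 9, 13; deleted edges (13,9,fn); (13,12,arg); (18,13,fn); added nodes 20; added edges (18,20,fn); (20,12,fn); (20,14,arg); result: nodes: 1:c2, 4:c1, 7:app, 12:c2, 14:c3, 18:app, 19:app, 20:app edges: (7,4,arg); (7,19,fn); (18,14,arg); (18,20,fn); (19,1,fn); (19,4,arg); (20,12,fn); (20,14,arg)
final:
nodes: 1:c2, 4:c1, 7:app, 12:c2, 14:c3, 18:app, 19:app, 20:app
edges: (7,4,arg); (7,19,fn); (18,14,arg); (18,20,fn); (19,1,fn); (19,4,arg); (20,12,fn); (20,14,arg)


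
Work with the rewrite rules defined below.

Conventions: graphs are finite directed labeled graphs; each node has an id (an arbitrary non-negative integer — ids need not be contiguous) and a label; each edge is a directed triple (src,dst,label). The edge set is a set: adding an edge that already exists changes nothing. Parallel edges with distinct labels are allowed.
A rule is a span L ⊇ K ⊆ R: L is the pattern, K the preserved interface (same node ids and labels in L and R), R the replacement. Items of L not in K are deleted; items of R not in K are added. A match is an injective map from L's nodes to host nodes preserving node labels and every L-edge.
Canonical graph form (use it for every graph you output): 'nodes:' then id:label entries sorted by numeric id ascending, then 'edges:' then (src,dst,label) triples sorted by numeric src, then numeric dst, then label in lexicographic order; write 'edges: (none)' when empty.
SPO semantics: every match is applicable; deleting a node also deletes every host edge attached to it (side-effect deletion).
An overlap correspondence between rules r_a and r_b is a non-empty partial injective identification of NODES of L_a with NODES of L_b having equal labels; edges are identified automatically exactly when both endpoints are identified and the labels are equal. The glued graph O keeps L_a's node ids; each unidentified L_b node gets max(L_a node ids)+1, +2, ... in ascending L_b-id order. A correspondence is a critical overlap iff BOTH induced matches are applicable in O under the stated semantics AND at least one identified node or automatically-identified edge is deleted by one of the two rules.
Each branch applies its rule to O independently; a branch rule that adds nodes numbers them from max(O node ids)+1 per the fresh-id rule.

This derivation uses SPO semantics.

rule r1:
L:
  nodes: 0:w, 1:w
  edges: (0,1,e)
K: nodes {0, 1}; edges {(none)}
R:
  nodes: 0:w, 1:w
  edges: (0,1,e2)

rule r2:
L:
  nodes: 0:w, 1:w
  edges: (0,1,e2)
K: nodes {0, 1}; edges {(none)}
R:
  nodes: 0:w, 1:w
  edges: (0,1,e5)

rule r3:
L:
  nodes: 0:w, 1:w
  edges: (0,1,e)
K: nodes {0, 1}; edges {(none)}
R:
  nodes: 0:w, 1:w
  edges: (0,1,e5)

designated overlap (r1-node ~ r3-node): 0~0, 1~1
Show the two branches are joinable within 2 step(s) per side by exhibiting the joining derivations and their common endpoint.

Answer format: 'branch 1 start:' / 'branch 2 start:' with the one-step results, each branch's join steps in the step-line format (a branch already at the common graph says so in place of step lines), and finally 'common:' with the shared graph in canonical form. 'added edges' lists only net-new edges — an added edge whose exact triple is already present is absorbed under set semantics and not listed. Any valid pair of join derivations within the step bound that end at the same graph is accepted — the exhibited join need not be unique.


branch 1 start:
nodes: 0:w, 1:w
edges: (0,1,e2)
branch 2 start:
nodes: 0:w, 1:w
edges: (0,1,e5)
branch 1 step 1: rule r2; match: 0->0, 1->1; deleted nodes (none); deleted edges (0,1,e2); added nodes (none); added edges (0,1,e5); result: nodes: 0:w, 1:w edges: (0,1,e5)
branch 2: already at the common graph (0 steps)
common:
nodes: 0:w, 1:w
edges: (0,1,e5)
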